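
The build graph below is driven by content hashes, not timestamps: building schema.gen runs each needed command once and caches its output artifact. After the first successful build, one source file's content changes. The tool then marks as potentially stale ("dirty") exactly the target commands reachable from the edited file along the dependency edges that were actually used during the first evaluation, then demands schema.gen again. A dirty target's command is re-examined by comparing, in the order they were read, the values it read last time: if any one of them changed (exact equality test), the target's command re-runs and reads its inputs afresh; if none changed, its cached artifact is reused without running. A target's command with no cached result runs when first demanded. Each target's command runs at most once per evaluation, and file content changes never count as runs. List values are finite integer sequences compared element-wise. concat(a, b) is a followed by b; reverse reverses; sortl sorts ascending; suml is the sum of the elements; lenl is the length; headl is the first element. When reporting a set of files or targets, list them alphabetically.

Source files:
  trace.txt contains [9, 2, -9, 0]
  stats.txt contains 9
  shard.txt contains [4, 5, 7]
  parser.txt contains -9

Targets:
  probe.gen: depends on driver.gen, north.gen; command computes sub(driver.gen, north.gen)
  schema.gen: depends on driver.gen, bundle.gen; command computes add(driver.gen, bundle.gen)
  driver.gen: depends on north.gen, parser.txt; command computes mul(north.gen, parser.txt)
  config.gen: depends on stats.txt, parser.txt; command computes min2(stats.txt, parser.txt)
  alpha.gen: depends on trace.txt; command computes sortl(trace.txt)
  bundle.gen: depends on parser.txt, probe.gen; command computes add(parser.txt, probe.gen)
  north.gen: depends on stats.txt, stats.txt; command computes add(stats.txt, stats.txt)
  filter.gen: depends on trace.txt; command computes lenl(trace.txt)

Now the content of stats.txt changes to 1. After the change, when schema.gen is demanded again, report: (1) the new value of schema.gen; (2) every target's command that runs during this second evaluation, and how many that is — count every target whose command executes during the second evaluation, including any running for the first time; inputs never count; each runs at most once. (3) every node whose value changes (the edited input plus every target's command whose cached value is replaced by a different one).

Initial pass — values computed on the first demand:
  north.gen = add(9, 9) = 18
  driver.gen = mul(18, -9) = -162
  probe.gen = sub(-162, 18) = -180
  bundle.gen = add(-9, -180) = -189
  schema.gen = add(-162, -189) = -351

Second demand — change propagation:
  north.gen: re-runs because stats.txt 9->1; stats.txt 9->1; new result 2.
  driver.gen: re-runs because north.gen 18->2; new result -18.
  probe.gen: re-runs because driver.gen -162->-18; north.gen 18->2; new result -20.
  bundle.gen: re-runs because probe.gen -180->-20; new result -29.
  schema.gen: re-runs because driver.gen -162->-18; bundle.gen -189->-29; new result -47.

schema.gen now evaluates to -47.
Run set: bundle.gen, driver.gen, north.gen, probe.gen, schema.gen (5 run).
Changed values: bundle.gen, driver.gen, north.gen, probe.gen, schema.gen, stats.txt.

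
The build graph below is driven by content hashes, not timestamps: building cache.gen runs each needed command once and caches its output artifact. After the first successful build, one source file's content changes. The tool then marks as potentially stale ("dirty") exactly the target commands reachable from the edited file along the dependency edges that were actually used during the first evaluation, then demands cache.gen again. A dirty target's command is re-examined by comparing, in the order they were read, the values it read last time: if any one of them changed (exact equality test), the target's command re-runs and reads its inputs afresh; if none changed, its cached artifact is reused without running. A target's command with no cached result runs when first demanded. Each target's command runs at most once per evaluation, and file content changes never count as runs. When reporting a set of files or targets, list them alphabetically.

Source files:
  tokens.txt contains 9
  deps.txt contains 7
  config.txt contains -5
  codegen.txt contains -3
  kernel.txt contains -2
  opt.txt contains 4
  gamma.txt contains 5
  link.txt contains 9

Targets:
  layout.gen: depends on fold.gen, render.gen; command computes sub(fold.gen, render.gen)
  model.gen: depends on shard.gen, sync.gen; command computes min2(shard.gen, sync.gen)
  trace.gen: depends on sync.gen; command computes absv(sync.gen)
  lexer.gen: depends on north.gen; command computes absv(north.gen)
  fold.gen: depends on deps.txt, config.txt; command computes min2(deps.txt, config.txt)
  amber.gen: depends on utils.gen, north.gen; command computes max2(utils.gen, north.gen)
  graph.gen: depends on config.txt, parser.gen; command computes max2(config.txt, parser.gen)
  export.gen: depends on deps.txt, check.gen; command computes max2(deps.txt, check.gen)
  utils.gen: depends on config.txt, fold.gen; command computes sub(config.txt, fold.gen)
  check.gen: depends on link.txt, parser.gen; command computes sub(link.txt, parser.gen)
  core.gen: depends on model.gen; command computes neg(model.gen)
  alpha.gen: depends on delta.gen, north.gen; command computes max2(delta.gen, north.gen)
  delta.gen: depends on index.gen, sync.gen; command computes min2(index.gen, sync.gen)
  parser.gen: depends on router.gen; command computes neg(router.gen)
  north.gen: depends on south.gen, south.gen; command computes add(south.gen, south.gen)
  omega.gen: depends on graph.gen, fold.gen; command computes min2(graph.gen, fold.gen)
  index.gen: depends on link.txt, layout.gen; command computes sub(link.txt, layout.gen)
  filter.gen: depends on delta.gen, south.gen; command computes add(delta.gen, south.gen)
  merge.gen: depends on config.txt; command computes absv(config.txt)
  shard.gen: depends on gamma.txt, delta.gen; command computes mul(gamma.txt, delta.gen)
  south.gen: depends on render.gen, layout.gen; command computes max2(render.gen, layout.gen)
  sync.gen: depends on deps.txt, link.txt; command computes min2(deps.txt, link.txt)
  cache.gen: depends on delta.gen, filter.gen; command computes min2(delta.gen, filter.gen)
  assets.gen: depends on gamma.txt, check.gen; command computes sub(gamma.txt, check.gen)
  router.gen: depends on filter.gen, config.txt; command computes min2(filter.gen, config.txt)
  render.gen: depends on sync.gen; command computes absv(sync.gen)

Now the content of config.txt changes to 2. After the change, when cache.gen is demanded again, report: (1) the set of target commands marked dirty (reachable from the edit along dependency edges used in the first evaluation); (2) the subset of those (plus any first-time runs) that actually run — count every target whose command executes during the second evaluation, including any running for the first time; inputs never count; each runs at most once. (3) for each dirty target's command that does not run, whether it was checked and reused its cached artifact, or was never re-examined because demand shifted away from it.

Dirty set: cache.gen, delta.gen, filter.gen, fold.gen, index.gen, layout.gen, south.gen.
Run set: delta.gen, fold.gen, index.gen, layout.gen, south.gen (5 run).
Re-examined without running (cache reused): cache.gen, filter.gen.
The important point: at filter.gen every value read last time is unchanged, so the dirty flag clears without a run.

Initial pass — values computed on the first demand:
  fold.gen = min2(7, -5) = -5
  sync.gen = min2(7, 9) = 7
  render.gen = absv(7) = 7
  layout.gen = sub(-5, 7) = -12
  index.gen = sub(9, -12) = 21
  delta.gen = min2(21, 7) = 7
  south.gen = max2(7, -12) = 7
  filter.gen = add(7, 7) = 14
  cache.gen = min2(7, 14) = 7

Second demand — change propagation:
  fold.gen: re-runs because config.txt -5->2; new result 2.
  layout.gen: re-runs because fold.gen -5->2; new result -5.
  index.gen: re-runs because layout.gen -12->-5; new result 14.
  delta.gen: re-runs because index.gen 21->14; new result 7 (unchanged).
  south.gen: re-runs because layout.gen -12->-5; new result 7 (unchanged).
  filter.gen: re-examined; everything it read last time is the same (delta.gen unchanged, south.gen unchanged) — cache 14 kept, no run.
  cache.gen: re-examined; everything it read last time is the same (delta.gen unchanged, filter.gen unchanged) — cache 7 kept, no run.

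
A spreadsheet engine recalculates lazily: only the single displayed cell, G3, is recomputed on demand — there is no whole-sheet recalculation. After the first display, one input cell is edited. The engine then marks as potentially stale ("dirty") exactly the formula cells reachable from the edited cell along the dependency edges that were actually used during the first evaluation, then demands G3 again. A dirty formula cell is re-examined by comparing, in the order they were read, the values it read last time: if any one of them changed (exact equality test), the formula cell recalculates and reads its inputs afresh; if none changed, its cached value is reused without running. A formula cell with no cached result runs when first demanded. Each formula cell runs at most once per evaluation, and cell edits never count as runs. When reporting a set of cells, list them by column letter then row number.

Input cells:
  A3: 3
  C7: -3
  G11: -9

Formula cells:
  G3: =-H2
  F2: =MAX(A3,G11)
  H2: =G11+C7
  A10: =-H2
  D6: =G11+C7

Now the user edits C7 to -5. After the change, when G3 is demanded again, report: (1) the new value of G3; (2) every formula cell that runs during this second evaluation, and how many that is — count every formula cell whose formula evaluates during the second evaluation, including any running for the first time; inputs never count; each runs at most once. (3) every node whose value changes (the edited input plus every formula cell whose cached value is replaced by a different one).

First evaluation (everything demanded from the output):
  H2 = -9 + -3 = -12
  G3 = -(-12) = 12

Propagation after the edit:
  H2: runs — C7 -3->-5; result -14.
  G3: runs — H2 -12->-14; result 14.

New value of G3: 14.
Formula cells that run: G3, H2 — 2 in total.
Values that change: C7, G3, H2.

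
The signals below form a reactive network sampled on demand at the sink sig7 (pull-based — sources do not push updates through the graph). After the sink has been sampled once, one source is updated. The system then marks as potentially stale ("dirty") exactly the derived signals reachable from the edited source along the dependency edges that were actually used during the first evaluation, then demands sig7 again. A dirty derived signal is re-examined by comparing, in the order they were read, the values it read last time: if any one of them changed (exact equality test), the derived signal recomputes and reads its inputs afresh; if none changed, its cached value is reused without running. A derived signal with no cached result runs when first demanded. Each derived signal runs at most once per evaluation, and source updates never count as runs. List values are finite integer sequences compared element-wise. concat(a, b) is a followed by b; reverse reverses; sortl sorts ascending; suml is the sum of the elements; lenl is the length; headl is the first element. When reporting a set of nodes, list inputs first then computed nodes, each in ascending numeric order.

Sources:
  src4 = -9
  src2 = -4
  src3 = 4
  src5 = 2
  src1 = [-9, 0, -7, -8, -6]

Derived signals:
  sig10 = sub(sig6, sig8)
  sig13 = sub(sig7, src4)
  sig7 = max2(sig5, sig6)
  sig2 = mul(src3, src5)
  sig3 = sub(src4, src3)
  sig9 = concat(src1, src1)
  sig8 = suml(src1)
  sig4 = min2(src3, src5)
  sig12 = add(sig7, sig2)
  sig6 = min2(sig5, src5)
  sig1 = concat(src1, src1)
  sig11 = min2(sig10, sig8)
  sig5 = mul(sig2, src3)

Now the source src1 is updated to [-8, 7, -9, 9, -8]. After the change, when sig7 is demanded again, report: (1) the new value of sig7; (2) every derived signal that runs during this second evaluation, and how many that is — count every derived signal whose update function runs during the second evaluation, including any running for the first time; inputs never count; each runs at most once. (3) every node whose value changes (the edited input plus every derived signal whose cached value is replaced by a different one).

sig7 now evaluates to 32.
Run set: none (0 run).
Changed values: src1.
The important point: nothing the output needs ever reads src1, so the edit is invisible to it.

Initial pass — values computed on the first demand:
  sig2 = mul(4, 2) = 8
  sig5 = mul(8, 4) = 32
  sig6 = min2(32, 2) = 2
  sig7 = max2(32, 2) = 32

Second demand — change propagation:
  no demanded computation ever read src1, so the edit dirties nothing and nothing runs.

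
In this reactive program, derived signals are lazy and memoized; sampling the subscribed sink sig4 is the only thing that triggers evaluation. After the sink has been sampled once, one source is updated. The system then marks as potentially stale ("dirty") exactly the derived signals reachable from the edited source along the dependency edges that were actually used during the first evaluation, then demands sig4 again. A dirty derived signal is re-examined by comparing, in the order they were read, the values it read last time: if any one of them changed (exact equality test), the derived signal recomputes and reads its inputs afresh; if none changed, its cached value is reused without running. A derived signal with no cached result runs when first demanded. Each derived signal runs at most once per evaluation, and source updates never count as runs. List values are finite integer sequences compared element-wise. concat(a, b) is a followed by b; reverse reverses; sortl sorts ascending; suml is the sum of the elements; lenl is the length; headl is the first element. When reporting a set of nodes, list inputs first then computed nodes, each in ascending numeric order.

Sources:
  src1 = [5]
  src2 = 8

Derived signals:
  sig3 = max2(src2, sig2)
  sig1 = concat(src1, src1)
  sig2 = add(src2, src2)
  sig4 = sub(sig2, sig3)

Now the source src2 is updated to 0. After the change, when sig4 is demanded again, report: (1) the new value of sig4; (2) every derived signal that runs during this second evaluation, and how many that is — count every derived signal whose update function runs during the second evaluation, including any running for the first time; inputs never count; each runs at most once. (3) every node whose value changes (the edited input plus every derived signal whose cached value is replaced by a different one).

First demand of the output computes:
  sig2 = add(8, 8) = 16
  sig3 = max2(8, 16) = 16
  sig4 = sub(16, 16) = 0

After the edit, cleaning proceeds:
  sig2: a read changed (src2 8->0; src2 8->0) — executes, giving 0.
  sig3: a read changed (src2 8->0; sig2 16->0) — executes, giving 0.
  sig4: a read changed (sig2 16->0; sig3 16->0) — executes, giving 0 — identical to its old value.

Demanding sig4 again yields 0.
3 derived signals run: sig2, sig3, sig4.
The nodes whose values change: src2, sig2, sig3.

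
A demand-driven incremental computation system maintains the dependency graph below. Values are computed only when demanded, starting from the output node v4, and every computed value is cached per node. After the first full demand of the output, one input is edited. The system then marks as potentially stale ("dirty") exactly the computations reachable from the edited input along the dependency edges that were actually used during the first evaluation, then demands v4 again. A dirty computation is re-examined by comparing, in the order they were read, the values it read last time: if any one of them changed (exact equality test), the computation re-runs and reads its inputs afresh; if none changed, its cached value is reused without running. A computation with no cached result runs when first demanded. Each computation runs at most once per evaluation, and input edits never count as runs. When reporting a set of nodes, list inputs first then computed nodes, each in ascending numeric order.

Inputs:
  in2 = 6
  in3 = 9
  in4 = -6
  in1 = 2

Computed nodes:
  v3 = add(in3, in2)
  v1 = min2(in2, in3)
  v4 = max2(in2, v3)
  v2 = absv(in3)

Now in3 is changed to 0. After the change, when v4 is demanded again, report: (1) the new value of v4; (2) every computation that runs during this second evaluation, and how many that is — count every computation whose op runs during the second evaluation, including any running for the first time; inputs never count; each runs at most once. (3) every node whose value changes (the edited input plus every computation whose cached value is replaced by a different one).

New value of v4: 6.
Computations that run: v3, v4 — 2 in total.
Values that change: in3, v3, v4.

First evaluation (everything demanded from the output):
  v3 = add(9, 6) = 15
  v4 = max2(6, 15) = 15

Propagation after the edit:
  v3: runs — in3 9->0; result 6.
  v4: runs — v3 15->6; result 6.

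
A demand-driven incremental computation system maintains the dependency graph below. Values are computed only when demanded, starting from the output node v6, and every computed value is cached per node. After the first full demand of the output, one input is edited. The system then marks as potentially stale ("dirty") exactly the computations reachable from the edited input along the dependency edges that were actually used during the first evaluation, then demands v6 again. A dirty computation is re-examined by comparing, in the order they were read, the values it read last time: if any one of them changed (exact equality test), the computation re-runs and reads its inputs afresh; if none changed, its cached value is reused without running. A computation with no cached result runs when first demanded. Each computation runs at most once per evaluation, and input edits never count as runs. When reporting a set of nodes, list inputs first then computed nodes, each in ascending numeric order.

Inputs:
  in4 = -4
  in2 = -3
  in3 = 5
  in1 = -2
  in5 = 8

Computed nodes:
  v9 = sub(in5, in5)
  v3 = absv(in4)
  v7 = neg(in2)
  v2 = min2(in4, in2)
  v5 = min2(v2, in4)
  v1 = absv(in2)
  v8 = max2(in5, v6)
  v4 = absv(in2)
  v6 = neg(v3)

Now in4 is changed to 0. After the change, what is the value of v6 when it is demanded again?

First evaluation (everything demanded from the output):
  v3 = absv(-4) = 4
  v6 = neg(4) = -4

Propagation after the edit:
  v3: runs — in4 -4->0; result 0.
  v6: runs — v3 4->0; result 0.

New value of v6: 0.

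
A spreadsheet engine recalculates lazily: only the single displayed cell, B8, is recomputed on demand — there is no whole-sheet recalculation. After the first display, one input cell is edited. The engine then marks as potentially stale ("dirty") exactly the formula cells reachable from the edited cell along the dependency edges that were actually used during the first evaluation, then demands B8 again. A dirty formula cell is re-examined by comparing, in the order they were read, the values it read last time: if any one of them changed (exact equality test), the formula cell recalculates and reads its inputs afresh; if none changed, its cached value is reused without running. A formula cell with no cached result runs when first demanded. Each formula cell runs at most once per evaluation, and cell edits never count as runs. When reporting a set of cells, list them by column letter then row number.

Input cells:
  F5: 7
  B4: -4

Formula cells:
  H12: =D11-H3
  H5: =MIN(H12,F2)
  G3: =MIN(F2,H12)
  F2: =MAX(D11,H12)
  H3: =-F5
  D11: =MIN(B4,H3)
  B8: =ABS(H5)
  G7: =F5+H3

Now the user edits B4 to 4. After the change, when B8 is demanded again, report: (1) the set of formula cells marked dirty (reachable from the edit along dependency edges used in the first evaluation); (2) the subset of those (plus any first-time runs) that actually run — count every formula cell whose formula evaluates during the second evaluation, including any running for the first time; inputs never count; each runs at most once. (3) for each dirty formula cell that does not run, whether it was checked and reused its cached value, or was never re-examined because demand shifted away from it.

Marked dirty: B8, D11, F2, H5, H12.
Formula cells that run: D11 — 1 in total.
Checked but reused from cache: B8, F2, H5, H12.
Key observation: the change is absorbed at D11 — it re-runs but produces the same value, and the output's value is unchanged.

First evaluation (everything demanded from the output):
  H3 = -(7) = -7
  D11 = MIN(-4, -7) = -7
  H12 = -7 - -7 = 0
  F2 = MAX(-7, 0) = 0
  H5 = MIN(0, 0) = 0
  B8 = ABS(0) = 0

Propagation after the edit:
  D11: runs — B4 -4->4; result -7 (same value as before).
  H12: checked — values it read are unchanged (D11 unchanged, H3 unchanged); reused cached 0 without running.
  F2: checked — values it read are unchanged (D11 unchanged, H12 unchanged); reused cached 0 without running.
  H5: checked — values it read are unchanged (H12 unchanged, F2 unchanged); reused cached 0 without running.
  B8: checked — values it read are unchanged (H5 unchanged); reused cached 0 without running.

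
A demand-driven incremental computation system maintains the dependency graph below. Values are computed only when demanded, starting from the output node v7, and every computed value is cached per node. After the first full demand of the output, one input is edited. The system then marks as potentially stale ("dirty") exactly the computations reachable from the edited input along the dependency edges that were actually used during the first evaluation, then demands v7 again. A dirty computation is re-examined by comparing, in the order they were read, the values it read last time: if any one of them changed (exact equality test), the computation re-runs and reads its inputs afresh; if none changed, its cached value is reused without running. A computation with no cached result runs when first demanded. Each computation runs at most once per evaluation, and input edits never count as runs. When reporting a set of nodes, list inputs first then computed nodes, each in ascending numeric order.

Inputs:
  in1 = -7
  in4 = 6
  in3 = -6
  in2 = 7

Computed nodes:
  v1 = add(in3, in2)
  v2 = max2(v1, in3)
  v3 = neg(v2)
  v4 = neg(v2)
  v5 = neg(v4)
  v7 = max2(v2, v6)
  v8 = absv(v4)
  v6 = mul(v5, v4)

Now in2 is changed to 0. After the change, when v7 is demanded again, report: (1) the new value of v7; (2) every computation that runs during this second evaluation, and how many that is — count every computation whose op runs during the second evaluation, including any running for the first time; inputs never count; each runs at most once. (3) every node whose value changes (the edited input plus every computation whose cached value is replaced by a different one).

New value of v7: -6.
Computations that run: v1, v2, v4, v5, v6, v7 — 6 in total.
Values that change: in2, v1, v2, v4, v5, v6, v7.

First evaluation (everything demanded from the output):
  v1 = add(-6, 7) = 1
  v2 = max2(1, -6) = 1
  v4 = neg(1) = -1
  v5 = neg(-1) = 1
  v6 = mul(1, -1) = -1
  v7 = max2(1, -1) = 1

Propagation after the edit:
  v1: runs — in2 7->0; result -6.
  v2: runs — v1 1->-6; result -6.
  v4: runs — v2 1->-6; result 6.
  v5: runs — v4 -1->6; result -6.
  v6: runs — v5 1->-6; v4 -1->6; result -36.
  v7: runs — v2 1->-6; v6 -1->-36; result -6.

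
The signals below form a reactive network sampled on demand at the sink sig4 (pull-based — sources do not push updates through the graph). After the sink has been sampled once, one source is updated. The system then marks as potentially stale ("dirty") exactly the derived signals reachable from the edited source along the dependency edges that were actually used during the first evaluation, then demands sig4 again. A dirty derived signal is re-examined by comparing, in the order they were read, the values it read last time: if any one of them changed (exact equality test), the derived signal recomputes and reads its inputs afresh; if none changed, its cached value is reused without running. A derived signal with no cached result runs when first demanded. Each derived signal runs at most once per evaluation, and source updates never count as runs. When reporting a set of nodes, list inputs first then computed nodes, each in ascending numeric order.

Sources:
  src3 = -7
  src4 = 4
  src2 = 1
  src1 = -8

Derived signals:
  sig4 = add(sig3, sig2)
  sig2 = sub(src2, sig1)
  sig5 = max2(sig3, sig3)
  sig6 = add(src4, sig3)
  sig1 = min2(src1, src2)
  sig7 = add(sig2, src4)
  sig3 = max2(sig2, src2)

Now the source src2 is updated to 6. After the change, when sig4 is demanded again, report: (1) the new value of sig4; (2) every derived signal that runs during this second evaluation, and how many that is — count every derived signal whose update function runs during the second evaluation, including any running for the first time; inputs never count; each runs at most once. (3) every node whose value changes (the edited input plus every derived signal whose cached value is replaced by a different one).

sig4 now evaluates to 28.
Run set: sig1, sig2, sig3, sig4 (4 run).
Changed values: src2, sig2, sig3, sig4.

Initial pass — values computed on the first demand:
  sig1 = min2(-8, 1) = -8
  sig2 = sub(1, -8) = 9
  sig3 = max2(9, 1) = 9
  sig4 = add(9, 9) = 18

Second demand — change propagation:
  sig1: re-runs because src2 1->6; new result -8 (unchanged).
  sig2: re-runs because src2 1->6; new result 14.
  sig3: re-runs because sig2 9->14; src2 1->6; new result 14.
  sig4: re-runs because sig3 9->14; sig2 9->14; new result 28.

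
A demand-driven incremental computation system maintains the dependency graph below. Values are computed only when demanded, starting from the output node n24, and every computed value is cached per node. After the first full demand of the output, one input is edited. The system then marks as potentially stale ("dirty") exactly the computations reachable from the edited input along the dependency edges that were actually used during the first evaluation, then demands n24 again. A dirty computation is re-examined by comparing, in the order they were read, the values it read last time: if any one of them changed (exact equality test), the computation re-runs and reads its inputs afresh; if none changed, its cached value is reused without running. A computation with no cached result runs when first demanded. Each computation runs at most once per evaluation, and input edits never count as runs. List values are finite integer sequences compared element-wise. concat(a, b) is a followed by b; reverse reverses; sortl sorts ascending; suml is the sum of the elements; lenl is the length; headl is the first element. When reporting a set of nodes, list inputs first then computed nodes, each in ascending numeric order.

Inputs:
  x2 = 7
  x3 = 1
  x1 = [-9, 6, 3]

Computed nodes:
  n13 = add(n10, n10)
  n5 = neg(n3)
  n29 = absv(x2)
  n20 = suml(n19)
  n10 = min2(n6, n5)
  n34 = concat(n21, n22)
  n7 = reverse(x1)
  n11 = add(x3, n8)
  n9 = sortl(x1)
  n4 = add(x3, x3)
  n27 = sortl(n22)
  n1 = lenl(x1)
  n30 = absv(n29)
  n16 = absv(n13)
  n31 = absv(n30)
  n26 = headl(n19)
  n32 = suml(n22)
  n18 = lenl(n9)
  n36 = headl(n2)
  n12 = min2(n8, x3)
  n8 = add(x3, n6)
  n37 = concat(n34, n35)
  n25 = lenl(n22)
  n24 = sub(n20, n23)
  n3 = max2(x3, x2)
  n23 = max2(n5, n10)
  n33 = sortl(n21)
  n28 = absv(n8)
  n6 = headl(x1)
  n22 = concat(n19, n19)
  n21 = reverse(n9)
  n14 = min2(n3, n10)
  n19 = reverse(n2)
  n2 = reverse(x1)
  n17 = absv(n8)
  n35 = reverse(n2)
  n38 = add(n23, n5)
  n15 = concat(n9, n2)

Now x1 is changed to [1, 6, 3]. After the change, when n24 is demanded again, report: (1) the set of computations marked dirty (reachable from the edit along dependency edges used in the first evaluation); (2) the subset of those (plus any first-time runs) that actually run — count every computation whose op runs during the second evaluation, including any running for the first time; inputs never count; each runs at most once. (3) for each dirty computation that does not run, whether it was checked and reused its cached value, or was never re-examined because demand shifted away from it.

Marked dirty: n2, n6, n10, n19, n20, n23, n24.
Computations that run: n2, n6, n10, n19, n20, n23, n24 — 7 in total.
Every dirty computation ran.

First evaluation (everything demanded from the output):
  n2 = reverse([-9, 6, 3]) = [3, 6, -9]
  n3 = max2(1, 7) = 7
  n5 = neg(7) = -7
  n6 = headl([-9, 6, 3]) = -9
  n10 = min2(-9, -7) = -9
  n19 = reverse([3, 6, -9]) = [-9, 6, 3]
  n20 = suml([-9, 6, 3]) = 0
  n23 = max2(-7, -9) = -7
  n24 = sub(0, -7) = 7

Propagation after the edit:
  n2: runs — x1 [-9, 6, 3]->[1, 6, 3]; result [3, 6, 1].
  n6: runs — x1 [-9, 6, 3]->[1, 6, 3]; result 1.
  n10: runs — n6 -9->1; result -7.
  n19: runs — n2 [3, 6, -9]->[3, 6, 1]; result [1, 6, 3].
  n20: runs — n19 [-9, 6, 3]->[1, 6, 3]; result 10.
  n23: runs — n10 -9->-7; result -7 (same value as before).
  n24: runs — n20 0->10; result 17.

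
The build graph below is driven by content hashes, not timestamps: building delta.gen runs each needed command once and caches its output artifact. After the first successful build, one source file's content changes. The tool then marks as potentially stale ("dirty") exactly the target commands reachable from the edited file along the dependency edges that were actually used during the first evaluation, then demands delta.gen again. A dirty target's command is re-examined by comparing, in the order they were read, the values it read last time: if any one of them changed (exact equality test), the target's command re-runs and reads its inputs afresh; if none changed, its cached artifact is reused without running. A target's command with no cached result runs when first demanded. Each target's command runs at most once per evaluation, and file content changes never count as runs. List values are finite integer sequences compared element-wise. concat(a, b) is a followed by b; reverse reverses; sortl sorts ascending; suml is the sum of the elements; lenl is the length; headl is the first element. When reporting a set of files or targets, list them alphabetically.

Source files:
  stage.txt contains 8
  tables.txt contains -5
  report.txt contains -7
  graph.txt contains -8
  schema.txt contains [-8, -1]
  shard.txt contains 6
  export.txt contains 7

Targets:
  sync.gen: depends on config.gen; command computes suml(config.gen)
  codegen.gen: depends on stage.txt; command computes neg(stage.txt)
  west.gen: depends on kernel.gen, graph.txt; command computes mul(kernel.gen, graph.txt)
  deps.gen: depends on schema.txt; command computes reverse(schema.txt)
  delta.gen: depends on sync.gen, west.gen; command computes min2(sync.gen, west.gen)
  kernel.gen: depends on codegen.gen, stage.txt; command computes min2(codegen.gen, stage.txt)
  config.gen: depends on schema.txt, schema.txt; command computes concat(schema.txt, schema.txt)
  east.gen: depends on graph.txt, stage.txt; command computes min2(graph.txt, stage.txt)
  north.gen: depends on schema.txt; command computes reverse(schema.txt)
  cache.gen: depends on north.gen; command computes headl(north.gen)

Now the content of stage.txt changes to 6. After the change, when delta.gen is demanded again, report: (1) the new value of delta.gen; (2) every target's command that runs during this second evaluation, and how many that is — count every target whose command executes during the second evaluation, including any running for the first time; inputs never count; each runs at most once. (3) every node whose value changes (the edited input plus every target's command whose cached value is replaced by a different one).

delta.gen now evaluates to -18.
Run set: codegen.gen, delta.gen, kernel.gen, west.gen (4 run).
Changed values: codegen.gen, kernel.gen, stage.txt, west.gen.

Initial pass — values computed on the first demand:
  codegen.gen = neg(8) = -8
  config.gen = concat([-8, -1], [-8, -1]) = [-8, -1, -8, -1]
  kernel.gen = min2(-8, 8) = -8
  sync.gen = suml([-8, -1, -8, -1]) = -18
  west.gen = mul(-8, -8) = 64
  delta.gen = min2(-18, 64) = -18

Second demand — change propagation:
  codegen.gen: re-runs because stage.txt 8->6; new result -6.
  kernel.gen: re-runs because codegen.gen -8->-6; stage.txt 8->6; new result -6.
  west.gen: re-runs because kernel.gen -8->-6; new result 48.
  delta.gen: re-runs because west.gen 64->48; new result -18 (unchanged).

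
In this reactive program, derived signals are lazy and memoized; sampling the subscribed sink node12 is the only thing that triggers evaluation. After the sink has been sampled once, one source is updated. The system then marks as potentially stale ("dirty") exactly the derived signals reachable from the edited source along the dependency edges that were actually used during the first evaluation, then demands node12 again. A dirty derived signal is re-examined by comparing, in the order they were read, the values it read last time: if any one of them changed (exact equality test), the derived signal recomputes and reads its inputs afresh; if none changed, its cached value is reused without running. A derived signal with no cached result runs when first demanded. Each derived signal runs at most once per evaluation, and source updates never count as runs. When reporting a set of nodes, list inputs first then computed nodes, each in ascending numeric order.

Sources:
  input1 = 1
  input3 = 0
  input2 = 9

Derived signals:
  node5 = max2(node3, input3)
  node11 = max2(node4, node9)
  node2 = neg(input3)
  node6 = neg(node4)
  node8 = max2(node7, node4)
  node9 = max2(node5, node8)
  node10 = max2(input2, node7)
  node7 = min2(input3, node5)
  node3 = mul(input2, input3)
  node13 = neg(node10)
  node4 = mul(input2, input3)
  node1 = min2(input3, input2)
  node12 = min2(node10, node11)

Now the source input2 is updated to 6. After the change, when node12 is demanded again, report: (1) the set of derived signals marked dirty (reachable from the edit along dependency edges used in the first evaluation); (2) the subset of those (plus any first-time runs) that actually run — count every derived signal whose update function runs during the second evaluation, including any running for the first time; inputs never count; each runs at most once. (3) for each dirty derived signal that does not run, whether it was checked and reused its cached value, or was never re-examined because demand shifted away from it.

The edit dirties: node3, node4, node5, node7, node8, node9, node10, node11, node12.
4 derived signals run: node3, node4, node10, node12.
Cache hits after checking: node5, node7, node8, node9, node11.
Note where the cutoff bites: node5 is checked, finds nothing changed, and keeps its cache.

First demand of the output computes:
  node3 = mul(9, 0) = 0
  node4 = mul(9, 0) = 0
  node5 = max2(0, 0) = 0
  node7 = min2(0, 0) = 0
  node8 = max2(0, 0) = 0
  node9 = max2(0, 0) = 0
  node10 = max2(9, 0) = 9
  node11 = max2(0, 0) = 0
  node12 = min2(9, 0) = 0

After the edit, cleaning proceeds:
  node3: a read changed (input2 9->6) — executes, giving 0 — identical to its old value.
  node4: a read changed (input2 9->6) — executes, giving 0 — identical to its old value.
  node5: dirty, but its reads are unchanged (node3 unchanged, input3 unchanged); cached 0 stands.
  node7: dirty, but its reads are unchanged (input3 unchanged, node5 unchanged); cached 0 stands.
  node8: dirty, but its reads are unchanged (node7 unchanged, node4 unchanged); cached 0 stands.
  node9: dirty, but its reads are unchanged (node5 unchanged, node8 unchanged); cached 0 stands.
  node10: a read changed (input2 9->6) — executes, giving 6.
  node11: dirty, but its reads are unchanged (node4 unchanged, node9 unchanged); cached 0 stands.
  node12: a read changed (node10 9->6) — executes, giving 0 — identical to its old value.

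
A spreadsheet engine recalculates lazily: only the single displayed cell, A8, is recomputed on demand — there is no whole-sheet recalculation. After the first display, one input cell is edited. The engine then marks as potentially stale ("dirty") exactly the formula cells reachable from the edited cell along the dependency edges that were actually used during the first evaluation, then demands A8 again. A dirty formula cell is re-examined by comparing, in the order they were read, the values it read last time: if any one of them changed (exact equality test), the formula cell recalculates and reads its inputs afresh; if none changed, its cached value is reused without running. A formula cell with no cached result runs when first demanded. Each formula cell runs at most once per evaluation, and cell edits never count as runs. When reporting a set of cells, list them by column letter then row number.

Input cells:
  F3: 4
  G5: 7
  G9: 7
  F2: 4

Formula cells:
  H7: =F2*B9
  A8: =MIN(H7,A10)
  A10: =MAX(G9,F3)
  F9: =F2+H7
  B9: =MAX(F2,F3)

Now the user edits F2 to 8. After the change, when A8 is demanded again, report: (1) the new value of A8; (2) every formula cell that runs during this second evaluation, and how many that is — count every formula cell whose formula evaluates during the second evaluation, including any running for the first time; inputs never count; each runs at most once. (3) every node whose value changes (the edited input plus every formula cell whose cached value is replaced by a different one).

New value of A8: 7.
Formula cells that run: A8, B9, H7 — 3 in total.
Values that change: B9, F2, H7.

First evaluation (everything demanded from the output):
  A10 = MAX(7, 4) = 7
  B9 = MAX(4, 4) = 4
  H7 = 4 * 4 = 16
  A8 = MIN(16, 7) = 7

Propagation after the edit:
  B9: runs — F2 4->8; result 8.
  H7: runs — F2 4->8; B9 4->8; result 64.
  A8: runs — H7 16->64; result 7 (same value as before).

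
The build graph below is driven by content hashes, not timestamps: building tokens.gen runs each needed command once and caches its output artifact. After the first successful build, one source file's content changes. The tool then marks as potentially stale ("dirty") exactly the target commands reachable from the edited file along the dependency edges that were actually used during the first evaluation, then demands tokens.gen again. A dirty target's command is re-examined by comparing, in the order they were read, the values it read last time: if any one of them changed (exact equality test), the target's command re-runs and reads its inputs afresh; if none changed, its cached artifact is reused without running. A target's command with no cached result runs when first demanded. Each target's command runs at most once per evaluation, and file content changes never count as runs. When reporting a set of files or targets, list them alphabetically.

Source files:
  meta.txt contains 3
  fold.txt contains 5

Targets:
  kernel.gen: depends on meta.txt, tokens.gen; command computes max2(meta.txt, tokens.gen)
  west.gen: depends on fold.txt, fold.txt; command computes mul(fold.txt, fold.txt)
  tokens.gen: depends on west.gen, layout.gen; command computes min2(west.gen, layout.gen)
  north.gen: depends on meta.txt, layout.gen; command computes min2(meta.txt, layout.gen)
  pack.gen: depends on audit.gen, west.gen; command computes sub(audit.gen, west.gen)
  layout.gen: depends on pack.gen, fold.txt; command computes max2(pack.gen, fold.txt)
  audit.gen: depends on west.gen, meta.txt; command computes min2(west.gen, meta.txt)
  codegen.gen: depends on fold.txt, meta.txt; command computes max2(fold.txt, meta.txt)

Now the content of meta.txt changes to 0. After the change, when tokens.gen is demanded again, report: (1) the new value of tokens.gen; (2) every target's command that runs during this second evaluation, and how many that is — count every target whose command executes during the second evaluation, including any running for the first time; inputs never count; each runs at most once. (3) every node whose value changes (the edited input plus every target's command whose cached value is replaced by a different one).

tokens.gen now evaluates to 5.
Run set: audit.gen, layout.gen, pack.gen (3 run).
Changed values: audit.gen, meta.txt, pack.gen.
The important point: layout.gen recomputes to an identical value, and the output ends up unchanged.

Initial pass — values computed on the first demand:
  west.gen = mul(5, 5) = 25
  audit.gen = min2(25, 3) = 3
  pack.gen = sub(3, 25) = -22
  layout.gen = max2(-22, 5) = 5
  tokens.gen = min2(25, 5) = 5

Second demand — change propagation:
  audit.gen: re-runs because meta.txt 3->0; new result 0.
  pack.gen: re-runs because audit.gen 3->0; new result -25.
  layout.gen: re-runs because pack.gen -22->-25; new result 5 (unchanged).
  tokens.gen: re-examined; everything it read last time is the same (west.gen unchanged, layout.gen unchanged) — cache 5 kept, no run.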